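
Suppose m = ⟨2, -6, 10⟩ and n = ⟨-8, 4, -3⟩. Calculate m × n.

(-22, -74, -40)

i: (-6)·(-3) - 10·4 = 18 - 40 = -22
j: 10·(-8) - 2·(-3) = -80 - (-6) = -74
k: 2·4 - (-6)·(-8) = 8 - 48 = -40
m × n = (-22, -74, -40)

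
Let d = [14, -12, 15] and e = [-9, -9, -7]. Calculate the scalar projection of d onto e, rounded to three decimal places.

d · e = 14·(-9) + (-12)·(-9) + 15·(-7) = -126 + 108 - 105 = -123
|e| = √(81 + 81 + 49) = √211 ≈ 14.5258
comp_e d = -123 / √211 ≈ -8.468

-8.468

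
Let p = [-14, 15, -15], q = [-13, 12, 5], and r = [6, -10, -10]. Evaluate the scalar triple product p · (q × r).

q × r:
i: 12·(-10) - 5·(-10) = -120 - (-50) = -70
j: 5·6 - (-13)·(-10) = 30 - 130 = -100
k: (-13)·(-10) - 12·6 = 130 - 72 = 58
q × r = (-70, -100, 58)
p · (q × r) = (-14)·(-70) + 15·(-100) + (-15)·58 = 980 - 1500 - 870 = -1390

-1390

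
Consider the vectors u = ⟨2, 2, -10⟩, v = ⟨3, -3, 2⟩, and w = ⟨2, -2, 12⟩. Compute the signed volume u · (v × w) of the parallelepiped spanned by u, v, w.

-128

v × w:
i: (-3)·12 - 2·(-2) = -36 - (-4) = -32
j: 2·2 - 3·12 = 4 - 36 = -32
k: 3·(-2) - (-3)·2 = -6 - (-6) = 0
v × w = (-32, -32, 0)
u · (v × w) = 2·(-32) + 2·(-32) + (-10)·0 = -64 - 64 + 0 = -128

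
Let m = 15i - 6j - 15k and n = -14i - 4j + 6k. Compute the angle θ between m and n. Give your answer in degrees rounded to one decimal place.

m · n = 15·(-14) + (-6)·(-4) + (-15)·6 = -210 + 24 - 90 = -276
|m|² = 225 + 36 + 225 = 486,  |m| = √486 ≈ 22.045408
|n|² = 196 + 16 + 36 = 248,  |n| = √248 ≈ 15.748016
cos θ = -276 / (22.045408 · 15.748016) ≈ -0.79500
θ = arccos(-0.79500) ≈ 142.7°

142.7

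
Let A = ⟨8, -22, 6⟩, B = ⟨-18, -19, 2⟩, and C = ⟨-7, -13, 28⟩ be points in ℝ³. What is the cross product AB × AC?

(102, 632, -189)

AB = (-26, 3, -4)
AC = (-15, 9, 22)
i: 3·22 - (-4)·9 = 66 - (-36) = 102
j: (-4)·(-15) - (-26)·22 = 60 - (-572) = 632
k: (-26)·9 - 3·(-15) = -234 - (-45) = -189
AB × AC = (102, 632, -189)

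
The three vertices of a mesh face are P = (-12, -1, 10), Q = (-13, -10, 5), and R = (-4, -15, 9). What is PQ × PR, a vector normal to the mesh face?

PQ = (-1, -9, -5)
PR = (8, -14, -1)
i: (-9)·(-1) - (-5)·(-14) = 9 - 70 = -61
j: (-5)·8 - (-1)·(-1) = -40 - 1 = -41
k: (-1)·(-14) - (-9)·8 = 14 - (-72) = 86
PQ × PR = (-61, -41, 86)

(-61, -41, 86)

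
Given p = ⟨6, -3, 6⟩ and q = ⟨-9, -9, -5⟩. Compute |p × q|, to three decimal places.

109.078

i: (-3)·(-5) - 6·(-9) = 15 - (-54) = 69
j: 6·(-9) - 6·(-5) = -54 - (-30) = -24
k: 6·(-9) - (-3)·(-9) = -54 - 27 = -81
p × q = (69, -24, -81)
|p × q| = √(69² + (-24)² + (-81)²) = √11898 ≈ 109.0780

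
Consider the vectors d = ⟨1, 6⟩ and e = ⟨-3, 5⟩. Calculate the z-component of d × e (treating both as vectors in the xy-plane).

1·5 - 6·(-3) = 5 - (-18) = 23

23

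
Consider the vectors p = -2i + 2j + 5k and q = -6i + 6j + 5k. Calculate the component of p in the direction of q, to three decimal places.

4.975

p · q = (-2)·(-6) + 2·6 + 5·5 = 12 + 12 + 25 = 49
|q| = √(36 + 36 + 25) = √97 ≈ 9.8489
comp_q p = 49 / √97 ≈ 4.975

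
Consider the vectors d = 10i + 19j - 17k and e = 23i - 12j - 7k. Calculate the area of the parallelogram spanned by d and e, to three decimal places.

725.851

i: 19·(-7) - (-17)·(-12) = -133 - 204 = -337
j: (-17)·23 - 10·(-7) = -391 - (-70) = -321
k: 10·(-12) - 19·23 = -120 - 437 = -557
d × e = (-337, -321, -557)
|d × e| = √((-337)² + (-321)² + (-557)²) = √526859 ≈ 725.8505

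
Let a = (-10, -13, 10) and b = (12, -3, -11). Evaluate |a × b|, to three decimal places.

i: (-13)·(-11) - 10·(-3) = 143 - (-30) = 173
j: 10·12 - (-10)·(-11) = 120 - 110 = 10
k: (-10)·(-3) - (-13)·12 = 30 - (-156) = 186
a × b = (173, 10, 186)
|a × b| = √(173² + 10² + 186²) = √64625 ≈ 254.2145

254.214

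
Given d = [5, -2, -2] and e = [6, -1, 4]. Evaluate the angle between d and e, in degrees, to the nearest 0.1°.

55.0

d · e = 5·6 + (-2)·(-1) + (-2)·4 = 30 + 2 - 8 = 24
|d|² = 25 + 4 + 4 = 33,  |d| = √33 ≈ 5.744563
|e|² = 36 + 1 + 16 = 53,  |e| = √53 ≈ 7.280110
cos θ = 24 / (5.744563 · 7.280110) ≈ 0.57387
θ = arccos(0.57387) ≈ 55.0°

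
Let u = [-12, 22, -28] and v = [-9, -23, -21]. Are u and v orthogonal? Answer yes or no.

u · v = (-12)·(-9) + 22·(-23) + (-28)·(-21) = 108 - 506 + 588 = 190
Nonzero, so the vectors are not orthogonal.

no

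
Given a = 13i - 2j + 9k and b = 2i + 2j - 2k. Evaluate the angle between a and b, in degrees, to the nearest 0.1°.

85.8

a · b = 13·2 + (-2)·2 + 9·(-2) = 26 - 4 - 18 = 4
|a|² = 169 + 4 + 81 = 254,  |a| = √254 ≈ 15.937377
|b|² = 4 + 4 + 4 = 12,  |b| = √12 ≈ 3.464102
cos θ = 4 / (15.937377 · 3.464102) ≈ 0.07245
θ = arccos(0.07245) ≈ 85.8°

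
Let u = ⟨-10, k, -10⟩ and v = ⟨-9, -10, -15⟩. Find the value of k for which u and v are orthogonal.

u · v = (-10)·(-9) + k·(-10) + (-10)·(-15) = 240 - 10k
Set equal to 0: -10k = -240, so k = 24.

24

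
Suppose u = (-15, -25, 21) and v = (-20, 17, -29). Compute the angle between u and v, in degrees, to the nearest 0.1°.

u · v = (-15)·(-20) + (-25)·17 + 21·(-29) = 300 - 425 - 609 = -734
|u|² = 225 + 625 + 441 = 1291,  |u| = √1291 ≈ 35.930488
|v|² = 400 + 289 + 841 = 1530,  |v| = √1530 ≈ 39.115214
cos θ = -734 / (35.930488 · 39.115214) ≈ -0.52226
θ = arccos(-0.52226) ≈ 121.5°

121.5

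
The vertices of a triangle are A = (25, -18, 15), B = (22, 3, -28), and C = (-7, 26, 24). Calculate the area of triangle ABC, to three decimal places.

AB = (-3, 21, -43),  AC = (-32, 44, 9)
i: 21·9 - (-43)·44 = 189 - (-1892) = 2081
j: (-43)·(-32) - (-3)·9 = 1376 - (-27) = 1403
k: (-3)·44 - 21·(-32) = -132 - (-672) = 540
AB × AC = (2081, 1403, 540)
|AB × AC| = √6590570 ≈ 2567.2105
area = ½ · 2567.2105 ≈ 1283.605

1283.605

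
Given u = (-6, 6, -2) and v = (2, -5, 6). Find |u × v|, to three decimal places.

44.989

i: 6·6 - (-2)·(-5) = 36 - 10 = 26
j: (-2)·2 - (-6)·6 = -4 - (-36) = 32
k: (-6)·(-5) - 6·2 = 30 - 12 = 18
u × v = (26, 32, 18)
|u × v| = √(26² + 32² + 18²) = √2024 ≈ 44.9889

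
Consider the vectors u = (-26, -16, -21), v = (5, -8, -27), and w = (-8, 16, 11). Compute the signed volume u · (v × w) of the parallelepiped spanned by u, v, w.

-11856

v × w:
i: (-8)·11 - (-27)·16 = -88 - (-432) = 344
j: (-27)·(-8) - 5·11 = 216 - 55 = 161
k: 5·16 - (-8)·(-8) = 80 - 64 = 16
v × w = (344, 161, 16)
u · (v × w) = (-26)·344 + (-16)·161 + (-21)·16 = -8944 - 2576 - 336 = -11856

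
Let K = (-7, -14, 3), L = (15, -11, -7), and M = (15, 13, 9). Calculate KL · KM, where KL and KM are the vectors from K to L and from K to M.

KL = L − K = (22, 3, -10)
KM = M − K = (22, 27, 6)
KL · KM = 22·22 + 3·27 + (-10)·6 = 484 + 81 - 60 = 505

505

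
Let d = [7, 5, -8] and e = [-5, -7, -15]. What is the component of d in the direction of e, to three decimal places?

d · e = 7·(-5) + 5·(-7) + (-8)·(-15) = -35 - 35 + 120 = 50
|e| = √(25 + 49 + 225) = √299 ≈ 17.2916
comp_e d = 50 / √299 ≈ 2.892

2.892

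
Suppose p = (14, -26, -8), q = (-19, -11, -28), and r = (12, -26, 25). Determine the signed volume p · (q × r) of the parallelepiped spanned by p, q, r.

-22664

q × r:
i: (-11)·25 - (-28)·(-26) = -275 - 728 = -1003
j: (-28)·12 - (-19)·25 = -336 - (-475) = 139
k: (-19)·(-26) - (-11)·12 = 494 - (-132) = 626
q × r = (-1003, 139, 626)
p · (q × r) = 14·(-1003) + (-26)·139 + (-8)·626 = -14042 - 3614 - 5008 = -22664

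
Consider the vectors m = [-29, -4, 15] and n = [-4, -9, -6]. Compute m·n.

m · n = (-29)·(-4) + (-4)·(-9) + 15·(-6) = 116 + 36 - 90 = 62

62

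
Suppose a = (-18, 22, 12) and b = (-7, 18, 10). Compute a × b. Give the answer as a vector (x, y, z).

i: 22·10 - 12·18 = 220 - 216 = 4
j: 12·(-7) - (-18)·10 = -84 - (-180) = 96
k: (-18)·18 - 22·(-7) = -324 - (-154) = -170
a × b = (4, 96, -170)

(4, 96, -170)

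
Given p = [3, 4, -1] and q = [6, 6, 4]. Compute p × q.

i: 4·4 - (-1)·6 = 16 - (-6) = 22
j: (-1)·6 - 3·4 = -6 - 12 = -18
k: 3·6 - 4·6 = 18 - 24 = -6
p × q = (22, -18, -6)

(22, -18, -6)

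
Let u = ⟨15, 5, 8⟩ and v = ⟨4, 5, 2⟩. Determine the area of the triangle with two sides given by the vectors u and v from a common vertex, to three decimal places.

i: 5·2 - 8·5 = 10 - 40 = -30
j: 8·4 - 15·2 = 32 - 30 = 2
k: 15·5 - 5·4 = 75 - 20 = 55
u × v = (-30, 2, 55)
|u × v| = √((-30)² + 2² + 55²) = √3929 ≈ 62.6817
area = ½ · 62.6817 ≈ 31.341

31.341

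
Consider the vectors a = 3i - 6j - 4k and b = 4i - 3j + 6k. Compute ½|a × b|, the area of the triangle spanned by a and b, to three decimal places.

i: (-6)·6 - (-4)·(-3) = -36 - 12 = -48
j: (-4)·4 - 3·6 = -16 - 18 = -34
k: 3·(-3) - (-6)·4 = -9 - (-24) = 15
a × b = (-48, -34, 15)
|a × b| = √((-48)² + (-34)² + 15²) = √3685 ≈ 60.7042
area = ½ · 60.7042 ≈ 30.352

30.352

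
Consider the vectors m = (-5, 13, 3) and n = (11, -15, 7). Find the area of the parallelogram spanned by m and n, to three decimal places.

166.565

i: 13·7 - 3·(-15) = 91 - (-45) = 136
j: 3·11 - (-5)·7 = 33 - (-35) = 68
k: (-5)·(-15) - 13·11 = 75 - 143 = -68
m × n = (136, 68, -68)
|m × n| = √(136² + 68² + (-68)²) = √27744 ≈ 166.5653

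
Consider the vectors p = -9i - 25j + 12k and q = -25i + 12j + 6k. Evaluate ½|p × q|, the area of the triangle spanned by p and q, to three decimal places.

413.594

i: (-25)·6 - 12·12 = -150 - 144 = -294
j: 12·(-25) - (-9)·6 = -300 - (-54) = -246
k: (-9)·12 - (-25)·(-25) = -108 - 625 = -733
p × q = (-294, -246, -733)
|p × q| = √((-294)² + (-246)² + (-733)²) = √684241 ≈ 827.1886
area = ½ · 827.1886 ≈ 413.594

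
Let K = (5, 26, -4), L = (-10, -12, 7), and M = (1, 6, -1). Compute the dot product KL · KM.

853

KL = L − K = (-15, -38, 11)
KM = M − K = (-4, -20, 3)
KL · KM = (-15)·(-4) + (-38)·(-20) + 11·3 = 60 + 760 + 33 = 853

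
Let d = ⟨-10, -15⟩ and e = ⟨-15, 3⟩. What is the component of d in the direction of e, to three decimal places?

6.864

d · e = (-10)·(-15) + (-15)·3 = 150 - 45 = 105
|e| = √(225 + 9) = √234 ≈ 15.2971
comp_e d = 105 / √234 ≈ 6.864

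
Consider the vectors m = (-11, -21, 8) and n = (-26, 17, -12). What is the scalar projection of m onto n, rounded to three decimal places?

-5.015

m · n = (-11)·(-26) + (-21)·17 + 8·(-12) = 286 - 357 - 96 = -167
|n| = √(676 + 289 + 144) = √1109 ≈ 33.3017
comp_n m = -167 / √1109 ≈ -5.015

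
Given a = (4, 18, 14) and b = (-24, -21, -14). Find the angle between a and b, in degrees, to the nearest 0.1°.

a · b = 4·(-24) + 18·(-21) + 14·(-14) = -96 - 378 - 196 = -670
|a|² = 16 + 324 + 196 = 536,  |a| = √536 ≈ 23.151674
|b|² = 576 + 441 + 196 = 1213,  |b| = √1213 ≈ 34.828150
cos θ = -670 / (23.151674 · 34.828150) ≈ -0.83093
θ = arccos(-0.83093) ≈ 146.2°

146.2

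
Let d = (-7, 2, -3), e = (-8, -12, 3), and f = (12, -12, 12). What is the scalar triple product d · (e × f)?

300

e × f:
i: (-12)·12 - 3·(-12) = -144 - (-36) = -108
j: 3·12 - (-8)·12 = 36 - (-96) = 132
k: (-8)·(-12) - (-12)·12 = 96 - (-144) = 240
e × f = (-108, 132, 240)
d · (e × f) = (-7)·(-108) + 2·132 + (-3)·240 = 756 + 264 - 720 = 300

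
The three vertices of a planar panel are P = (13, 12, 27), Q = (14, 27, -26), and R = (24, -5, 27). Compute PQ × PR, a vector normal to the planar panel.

PQ = (1, 15, -53)
PR = (11, -17, 0)
i: 15·0 - (-53)·(-17) = 0 - 901 = -901
j: (-53)·11 - 1·0 = -583 - 0 = -583
k: 1·(-17) - 15·11 = -17 - 165 = -182
PQ × PR = (-901, -583, -182)

(-901, -583, -182)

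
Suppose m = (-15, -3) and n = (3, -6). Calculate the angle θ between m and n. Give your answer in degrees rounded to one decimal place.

105.3

m · n = (-15)·3 + (-3)·(-6) = -45 + 18 = -27
|m|² = 225 + 9 = 234,  |m| = √234 ≈ 15.297059
|n|² = 9 + 36 = 45,  |n| = √45 ≈ 6.708204
cos θ = -27 / (15.297059 · 6.708204) ≈ -0.26312
θ = arccos(-0.26312) ≈ 105.3°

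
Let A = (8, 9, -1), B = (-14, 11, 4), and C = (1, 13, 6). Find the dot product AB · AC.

AB = B − A = (-22, 2, 5)
AC = C − A = (-7, 4, 7)
AB · AC = (-22)·(-7) + 2·4 + 5·7 = 154 + 8 + 35 = 197

197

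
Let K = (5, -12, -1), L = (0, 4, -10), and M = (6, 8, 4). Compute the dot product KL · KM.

KL = L − K = (-5, 16, -9)
KM = M − K = (1, 20, 5)
KL · KM = (-5)·1 + 16·20 + (-9)·5 = -5 + 320 - 45 = 270

270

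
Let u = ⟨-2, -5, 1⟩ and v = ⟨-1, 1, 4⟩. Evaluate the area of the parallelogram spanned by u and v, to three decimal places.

23.216

i: (-5)·4 - 1·1 = -20 - 1 = -21
j: 1·(-1) - (-2)·4 = -1 - (-8) = 7
k: (-2)·1 - (-5)·(-1) = -2 - 5 = -7
u × v = (-21, 7, -7)
|u × v| = √((-21)² + 7² + (-7)²) = √539 ≈ 23.2164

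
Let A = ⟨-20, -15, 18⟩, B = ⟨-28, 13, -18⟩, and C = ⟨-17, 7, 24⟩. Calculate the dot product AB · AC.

376

AB = B − A = (-8, 28, -36)
AC = C − A = (3, 22, 6)
AB · AC = (-8)·3 + 28·22 + (-36)·6 = -24 + 616 - 216 = 376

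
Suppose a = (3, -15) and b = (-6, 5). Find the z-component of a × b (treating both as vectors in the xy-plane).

3·5 - (-15)·(-6) = 15 - 90 = -75

-75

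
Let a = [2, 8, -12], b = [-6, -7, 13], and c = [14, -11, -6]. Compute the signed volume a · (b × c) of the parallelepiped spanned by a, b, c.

b × c:
i: (-7)·(-6) - 13·(-11) = 42 - (-143) = 185
j: 13·14 - (-6)·(-6) = 182 - 36 = 146
k: (-6)·(-11) - (-7)·14 = 66 - (-98) = 164
b × c = (185, 146, 164)
a · (b × c) = 2·185 + 8·146 + (-12)·164 = 370 + 1168 - 1968 = -430

-430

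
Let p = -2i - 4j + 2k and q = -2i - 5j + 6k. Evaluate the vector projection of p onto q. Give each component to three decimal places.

(-1.108, -2.769, 3.323)

p · q = (-2)·(-2) + (-4)·(-5) + 2·6 = 4 + 20 + 12 = 36
|q|² = 4 + 25 + 36 = 65
proj_q p = (36/65) · (-2, -5, 6) ≈ (-1.108, -2.769, 3.323)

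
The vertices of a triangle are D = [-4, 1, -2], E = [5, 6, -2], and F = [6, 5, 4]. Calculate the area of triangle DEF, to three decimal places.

31.670

DE = (9, 5, 0),  DF = (10, 4, 6)
i: 5·6 - 0·4 = 30 - 0 = 30
j: 0·10 - 9·6 = 0 - 54 = -54
k: 9·4 - 5·10 = 36 - 50 = -14
DE × DF = (30, -54, -14)
|DE × DF| = √4012 ≈ 63.3404
area = ½ · 63.3404 ≈ 31.670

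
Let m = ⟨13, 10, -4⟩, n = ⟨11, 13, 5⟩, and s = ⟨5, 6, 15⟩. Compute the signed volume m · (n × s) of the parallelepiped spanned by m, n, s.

n × s:
i: 13·15 - 5·6 = 195 - 30 = 165
j: 5·5 - 11·15 = 25 - 165 = -140
k: 11·6 - 13·5 = 66 - 65 = 1
n × s = (165, -140, 1)
m · (n × s) = 13·165 + 10·(-140) + (-4)·1 = 2145 - 1400 - 4 = 741

741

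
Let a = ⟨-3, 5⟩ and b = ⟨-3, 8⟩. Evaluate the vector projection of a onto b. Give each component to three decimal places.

a · b = (-3)·(-3) + 5·8 = 9 + 40 = 49
|b|² = 9 + 64 = 73
proj_b a = (49/73) · (-3, 8) ≈ (-2.014, 5.370)

(-2.014, 5.370)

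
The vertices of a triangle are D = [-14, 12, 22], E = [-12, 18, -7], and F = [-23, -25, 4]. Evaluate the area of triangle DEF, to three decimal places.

608.968

DE = (2, 6, -29),  DF = (-9, -37, -18)
i: 6·(-18) - (-29)·(-37) = -108 - 1073 = -1181
j: (-29)·(-9) - 2·(-18) = 261 - (-36) = 297
k: 2·(-37) - 6·(-9) = -74 - (-54) = -20
DE × DF = (-1181, 297, -20)
|DE × DF| = √1483370 ≈ 1217.9368
area = ½ · 1217.9368 ≈ 608.968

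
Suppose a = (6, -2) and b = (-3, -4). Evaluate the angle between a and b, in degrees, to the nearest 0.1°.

a · b = 6·(-3) + (-2)·(-4) = -18 + 8 = -10
|a|² = 36 + 4 = 40,  |a| = √40 ≈ 6.324555
|b|² = 9 + 16 = 25,  |b| = √25 ≈ 5.000000
cos θ = -10 / (6.324555 · 5.000000) ≈ -0.31623
θ = arccos(-0.31623) ≈ 108.4°

108.4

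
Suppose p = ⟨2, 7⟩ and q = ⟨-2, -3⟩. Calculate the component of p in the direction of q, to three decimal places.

p · q = 2·(-2) + 7·(-3) = -4 - 21 = -25
|q| = √(4 + 9) = √13 ≈ 3.6056
comp_q p = -25 / √13 ≈ -6.934

-6.934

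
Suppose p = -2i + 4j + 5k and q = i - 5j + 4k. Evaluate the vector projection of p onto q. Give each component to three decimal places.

(-0.048, 0.238, -0.190)

p · q = (-2)·1 + 4·(-5) + 5·4 = -2 - 20 + 20 = -2
|q|² = 1 + 25 + 16 = 42
proj_q p = (-2/42) · (1, -5, 4) ≈ (-0.048, 0.238, -0.190)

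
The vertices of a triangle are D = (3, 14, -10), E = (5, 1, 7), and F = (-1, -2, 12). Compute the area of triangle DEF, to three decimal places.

DE = (2, -13, 17),  DF = (-4, -16, 22)
i: (-13)·22 - 17·(-16) = -286 - (-272) = -14
j: 17·(-4) - 2·22 = -68 - 44 = -112
k: 2·(-16) - (-13)·(-4) = -32 - 52 = -84
DE × DF = (-14, -112, -84)
|DE × DF| = √19796 ≈ 140.6983
area = ½ · 140.6983 ≈ 70.349

70.349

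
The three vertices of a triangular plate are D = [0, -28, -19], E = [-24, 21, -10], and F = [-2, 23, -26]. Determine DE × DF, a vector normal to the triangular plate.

DE = (-24, 49, 9)
DF = (-2, 51, -7)
i: 49·(-7) - 9·51 = -343 - 459 = -802
j: 9·(-2) - (-24)·(-7) = -18 - 168 = -186
k: (-24)·51 - 49·(-2) = -1224 - (-98) = -1126
DE × DF = (-802, -186, -1126)

(-802, -186, -1126)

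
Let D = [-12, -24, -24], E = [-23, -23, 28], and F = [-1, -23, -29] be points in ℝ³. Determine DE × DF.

(-57, 517, -22)

DE = (-11, 1, 52)
DF = (11, 1, -5)
i: 1·(-5) - 52·1 = -5 - 52 = -57
j: 52·11 - (-11)·(-5) = 572 - 55 = 517
k: (-11)·1 - 1·11 = -11 - 11 = -22
DE × DF = (-57, 517, -22)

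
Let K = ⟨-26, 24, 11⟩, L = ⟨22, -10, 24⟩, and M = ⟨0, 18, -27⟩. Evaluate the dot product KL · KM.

958

KL = L − K = (48, -34, 13)
KM = M − K = (26, -6, -38)
KL · KM = 48·26 + (-34)·(-6) + 13·(-38) = 1248 + 204 - 494 = 958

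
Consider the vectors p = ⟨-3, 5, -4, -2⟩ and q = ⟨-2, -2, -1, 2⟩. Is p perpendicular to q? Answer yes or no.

p · q = (-3)·(-2) + 5·(-2) + (-4)·(-1) + (-2)·2 = 6 - 10 + 4 - 4 = -4
Nonzero, so the vectors are not orthogonal.

no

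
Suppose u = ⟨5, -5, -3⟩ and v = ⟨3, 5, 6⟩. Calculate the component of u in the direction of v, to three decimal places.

u · v = 5·3 + (-5)·5 + (-3)·6 = 15 - 25 - 18 = -28
|v| = √(9 + 25 + 36) = √70 ≈ 8.3666
comp_v u = -28 / √70 ≈ -3.347

-3.347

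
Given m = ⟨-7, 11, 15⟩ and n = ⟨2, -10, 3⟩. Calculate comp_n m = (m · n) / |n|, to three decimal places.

-7.432

m · n = (-7)·2 + 11·(-10) + 15·3 = -14 - 110 + 45 = -79
|n| = √(4 + 100 + 9) = √113 ≈ 10.6301
comp_n m = -79 / √113 ≈ -7.432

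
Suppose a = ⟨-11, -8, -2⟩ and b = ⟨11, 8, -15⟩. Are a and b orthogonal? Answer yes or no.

no

a · b = (-11)·11 + (-8)·8 + (-2)·(-15) = -121 - 64 + 30 = -155
Nonzero, so the vectors are not orthogonal.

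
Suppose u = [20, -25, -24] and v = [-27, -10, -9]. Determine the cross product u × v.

(-15, 828, -875)

i: (-25)·(-9) - (-24)·(-10) = 225 - 240 = -15
j: (-24)·(-27) - 20·(-9) = 648 - (-180) = 828
k: 20·(-10) - (-25)·(-27) = -200 - 675 = -875
u × v = (-15, 828, -875)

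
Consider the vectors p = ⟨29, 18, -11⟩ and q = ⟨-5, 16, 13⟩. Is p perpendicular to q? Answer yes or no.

yes

p · q = 29·(-5) + 18·16 + (-11)·13 = -145 + 288 - 143 = 0
Zero, so the vectors are orthogonal.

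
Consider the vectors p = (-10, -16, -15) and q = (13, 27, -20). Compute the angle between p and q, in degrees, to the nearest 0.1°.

107.6

p · q = (-10)·13 + (-16)·27 + (-15)·(-20) = -130 - 432 + 300 = -262
|p|² = 100 + 256 + 225 = 581,  |p| = √581 ≈ 24.103942
|q|² = 169 + 729 + 400 = 1298,  |q| = √1298 ≈ 36.027767
cos θ = -262 / (24.103942 · 36.027767) ≈ -0.30170
θ = arccos(-0.30170) ≈ 107.6°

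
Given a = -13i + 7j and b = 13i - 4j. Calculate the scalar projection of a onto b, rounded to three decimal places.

-14.484

a · b = (-13)·13 + 7·(-4) = -169 - 28 = -197
|b| = √(169 + 16) = √185 ≈ 13.6015
comp_b a = -197 / √185 ≈ -14.484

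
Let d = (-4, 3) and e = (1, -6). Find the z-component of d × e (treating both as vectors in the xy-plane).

21

(-4)·(-6) - 3·1 = 24 - 3 = 21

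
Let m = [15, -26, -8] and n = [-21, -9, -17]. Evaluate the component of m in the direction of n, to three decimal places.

1.931

m · n = 15·(-21) + (-26)·(-9) + (-8)·(-17) = -315 + 234 + 136 = 55
|n| = √(441 + 81 + 289) = √811 ≈ 28.4781
comp_n m = 55 / √811 ≈ 1.931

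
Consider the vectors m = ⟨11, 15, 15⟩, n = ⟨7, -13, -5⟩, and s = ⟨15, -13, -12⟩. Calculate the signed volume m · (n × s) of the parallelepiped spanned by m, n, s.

2696

n × s:
i: (-13)·(-12) - (-5)·(-13) = 156 - 65 = 91
j: (-5)·15 - 7·(-12) = -75 - (-84) = 9
k: 7·(-13) - (-13)·15 = -91 - (-195) = 104
n × s = (91, 9, 104)
m · (n × s) = 11·91 + 15·9 + 15·104 = 1001 + 135 + 1560 = 2696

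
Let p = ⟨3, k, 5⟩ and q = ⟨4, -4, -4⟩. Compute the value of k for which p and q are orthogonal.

p · q = 3·4 + k·(-4) + 5·(-4) = -8 - 4k
Set equal to 0: -4k = 8, so k = -2.

-2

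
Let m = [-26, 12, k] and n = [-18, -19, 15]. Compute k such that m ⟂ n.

-16

m · n = (-26)·(-18) + 12·(-19) + k·15 = 240 + 15k
Set equal to 0: 15k = -240, so k = -16.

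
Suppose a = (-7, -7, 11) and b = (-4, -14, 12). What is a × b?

i: (-7)·12 - 11·(-14) = -84 - (-154) = 70
j: 11·(-4) - (-7)·12 = -44 - (-84) = 40
k: (-7)·(-14) - (-7)·(-4) = 98 - 28 = 70
a × b = (70, 40, 70)

(70, 40, 70)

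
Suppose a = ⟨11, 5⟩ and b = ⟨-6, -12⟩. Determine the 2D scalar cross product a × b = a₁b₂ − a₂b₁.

11·(-12) - 5·(-6) = -132 - (-30) = -102

-102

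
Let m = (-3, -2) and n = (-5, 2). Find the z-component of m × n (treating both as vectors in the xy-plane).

(-3)·2 - (-2)·(-5) = -6 - 10 = -16

-16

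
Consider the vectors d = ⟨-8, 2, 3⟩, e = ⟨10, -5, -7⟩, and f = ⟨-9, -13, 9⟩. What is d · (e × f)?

509

e × f:
i: (-5)·9 - (-7)·(-13) = -45 - 91 = -136
j: (-7)·(-9) - 10·9 = 63 - 90 = -27
k: 10·(-13) - (-5)·(-9) = -130 - 45 = -175
e × f = (-136, -27, -175)
d · (e × f) = (-8)·(-136) + 2·(-27) + 3·(-175) = 1088 - 54 - 525 = 509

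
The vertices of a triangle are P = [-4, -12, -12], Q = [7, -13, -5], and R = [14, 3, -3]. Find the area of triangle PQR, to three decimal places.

PQ = (11, -1, 7),  PR = (18, 15, 9)
i: (-1)·9 - 7·15 = -9 - 105 = -114
j: 7·18 - 11·9 = 126 - 99 = 27
k: 11·15 - (-1)·18 = 165 - (-18) = 183
PQ × PR = (-114, 27, 183)
|PQ × PR| = √47214 ≈ 217.2878
area = ½ · 217.2878 ≈ 108.644

108.644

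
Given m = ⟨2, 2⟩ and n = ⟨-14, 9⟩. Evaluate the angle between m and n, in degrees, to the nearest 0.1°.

102.3

m · n = 2·(-14) + 2·9 = -28 + 18 = -10
|m|² = 4 + 4 = 8,  |m| = √8 ≈ 2.828427
|n|² = 196 + 81 = 277,  |n| = √277 ≈ 16.643317
cos θ = -10 / (2.828427 · 16.643317) ≈ -0.21243
θ = arccos(-0.21243) ≈ 102.3°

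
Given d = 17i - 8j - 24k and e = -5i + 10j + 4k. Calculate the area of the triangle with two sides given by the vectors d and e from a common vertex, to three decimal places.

125.367

i: (-8)·4 - (-24)·10 = -32 - (-240) = 208
j: (-24)·(-5) - 17·4 = 120 - 68 = 52
k: 17·10 - (-8)·(-5) = 170 - 40 = 130
d × e = (208, 52, 130)
|d × e| = √(208² + 52² + 130²) = √62868 ≈ 250.7349
area = ½ · 250.7349 ≈ 125.367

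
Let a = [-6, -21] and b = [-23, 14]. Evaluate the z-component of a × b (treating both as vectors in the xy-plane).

(-6)·14 - (-21)·(-23) = -84 - 483 = -567

-567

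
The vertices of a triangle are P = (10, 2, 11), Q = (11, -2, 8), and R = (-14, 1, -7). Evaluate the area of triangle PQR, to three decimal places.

74.616

PQ = (1, -4, -3),  PR = (-24, -1, -18)
i: (-4)·(-18) - (-3)·(-1) = 72 - 3 = 69
j: (-3)·(-24) - 1·(-18) = 72 - (-18) = 90
k: 1·(-1) - (-4)·(-24) = -1 - 96 = -97
PQ × PR = (69, 90, -97)
|PQ × PR| = √22270 ≈ 149.2314
area = ½ · 149.2314 ≈ 74.616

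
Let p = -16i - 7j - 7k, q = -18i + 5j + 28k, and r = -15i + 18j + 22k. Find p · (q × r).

8215

q × r:
i: 5·22 - 28·18 = 110 - 504 = -394
j: 28·(-15) - (-18)·22 = -420 - (-396) = -24
k: (-18)·18 - 5·(-15) = -324 - (-75) = -249
q × r = (-394, -24, -249)
p · (q × r) = (-16)·(-394) + (-7)·(-24) + (-7)·(-249) = 6304 + 168 + 1743 = 8215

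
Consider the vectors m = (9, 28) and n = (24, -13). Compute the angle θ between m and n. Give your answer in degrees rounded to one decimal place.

m · n = 9·24 + 28·(-13) = 216 - 364 = -148
|m|² = 81 + 784 = 865,  |m| = √865 ≈ 29.410882
|n|² = 576 + 169 = 745,  |n| = √745 ≈ 27.294688
cos θ = -148 / (29.410882 · 27.294688) ≈ -0.18436
θ = arccos(-0.18436) ≈ 100.6°

100.6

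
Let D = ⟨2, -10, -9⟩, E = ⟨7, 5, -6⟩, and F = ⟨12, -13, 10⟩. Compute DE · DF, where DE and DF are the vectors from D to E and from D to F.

62

DE = E − D = (5, 15, 3)
DF = F − D = (10, -3, 19)
DE · DF = 5·10 + 15·(-3) + 3·19 = 50 - 45 + 57 = 62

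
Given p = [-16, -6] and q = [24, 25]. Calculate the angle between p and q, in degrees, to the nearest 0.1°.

154.4

p · q = (-16)·24 + (-6)·25 = -384 - 150 = -534
|p|² = 256 + 36 = 292,  |p| = √292 ≈ 17.088007
|q|² = 576 + 625 = 1201,  |q| = √1201 ≈ 34.655447
cos θ = -534 / (17.088007 · 34.655447) ≈ -0.90173
θ = arccos(-0.90173) ≈ 154.4°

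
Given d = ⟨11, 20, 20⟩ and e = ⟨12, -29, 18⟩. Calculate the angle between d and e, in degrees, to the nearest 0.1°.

94.6

d · e = 11·12 + 20·(-29) + 20·18 = 132 - 580 + 360 = -88
|d|² = 121 + 400 + 400 = 921,  |d| = √921 ≈ 30.347982
|e|² = 144 + 841 + 324 = 1309,  |e| = √1309 ≈ 36.180105
cos θ = -88 / (30.347982 · 36.180105) ≈ -0.08015
θ = arccos(-0.08015) ≈ 94.6°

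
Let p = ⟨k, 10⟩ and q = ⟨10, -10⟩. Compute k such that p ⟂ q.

10

p · q = k·10 + 10·(-10) = -100 + 10k
Set equal to 0: 10k = 100, so k = 10.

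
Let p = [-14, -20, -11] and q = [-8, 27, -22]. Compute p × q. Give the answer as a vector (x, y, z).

(737, -220, -538)

i: (-20)·(-22) - (-11)·27 = 440 - (-297) = 737
j: (-11)·(-8) - (-14)·(-22) = 88 - 308 = -220
k: (-14)·27 - (-20)·(-8) = -378 - 160 = -538
p × q = (737, -220, -538)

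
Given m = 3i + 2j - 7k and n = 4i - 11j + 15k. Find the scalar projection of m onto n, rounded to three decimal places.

-6.044

m · n = 3·4 + 2·(-11) + (-7)·15 = 12 - 22 - 105 = -115
|n| = √(16 + 121 + 225) = √362 ≈ 19.0263
comp_n m = -115 / √362 ≈ -6.044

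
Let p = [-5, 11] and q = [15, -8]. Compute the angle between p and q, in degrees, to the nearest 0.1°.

p · q = (-5)·15 + 11·(-8) = -75 - 88 = -163
|p|² = 25 + 121 = 146,  |p| = √146 ≈ 12.083046
|q|² = 225 + 64 = 289,  |q| = √289 ≈ 17.000000
cos θ = -163 / (12.083046 · 17.000000) ≈ -0.79353
θ = arccos(-0.79353) ≈ 142.5°

142.5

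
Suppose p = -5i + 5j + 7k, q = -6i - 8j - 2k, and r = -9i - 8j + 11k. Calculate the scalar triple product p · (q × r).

772

q × r:
i: (-8)·11 - (-2)·(-8) = -88 - 16 = -104
j: (-2)·(-9) - (-6)·11 = 18 - (-66) = 84
k: (-6)·(-8) - (-8)·(-9) = 48 - 72 = -24
q × r = (-104, 84, -24)
p · (q × r) = (-5)·(-104) + 5·84 + 7·(-24) = 520 + 420 - 168 = 772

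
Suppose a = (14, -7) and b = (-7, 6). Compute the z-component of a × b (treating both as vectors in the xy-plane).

14·6 - (-7)·(-7) = 84 - 49 = 35

35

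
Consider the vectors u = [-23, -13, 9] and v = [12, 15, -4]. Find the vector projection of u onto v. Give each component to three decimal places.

u · v = (-23)·12 + (-13)·15 + 9·(-4) = -276 - 195 - 36 = -507
|v|² = 144 + 225 + 16 = 385
proj_v u = (-507/385) · (12, 15, -4) ≈ (-15.803, -19.753, 5.268)

(-15.803, -19.753, 5.268)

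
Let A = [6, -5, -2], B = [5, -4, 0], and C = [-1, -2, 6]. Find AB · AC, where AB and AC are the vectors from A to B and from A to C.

26

AB = B − A = (-1, 1, 2)
AC = C − A = (-7, 3, 8)
AB · AC = (-1)·(-7) + 1·3 + 2·8 = 7 + 3 + 16 = 26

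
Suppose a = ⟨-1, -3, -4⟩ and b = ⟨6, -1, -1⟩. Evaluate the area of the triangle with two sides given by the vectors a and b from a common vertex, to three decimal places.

i: (-3)·(-1) - (-4)·(-1) = 3 - 4 = -1
j: (-4)·6 - (-1)·(-1) = -24 - 1 = -25
k: (-1)·(-1) - (-3)·6 = 1 - (-18) = 19
a × b = (-1, -25, 19)
|a × b| = √((-1)² + (-25)² + 19²) = √987 ≈ 31.4166
area = ½ · 31.4166 ≈ 15.708

15.708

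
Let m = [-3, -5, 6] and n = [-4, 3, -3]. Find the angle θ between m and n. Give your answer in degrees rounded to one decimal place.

115.5

m · n = (-3)·(-4) + (-5)·3 + 6·(-3) = 12 - 15 - 18 = -21
|m|² = 9 + 25 + 36 = 70,  |m| = √70 ≈ 8.366600
|n|² = 16 + 9 + 9 = 34,  |n| = √34 ≈ 5.830952
cos θ = -21 / (8.366600 · 5.830952) ≈ -0.43046
θ = arccos(-0.43046) ≈ 115.5°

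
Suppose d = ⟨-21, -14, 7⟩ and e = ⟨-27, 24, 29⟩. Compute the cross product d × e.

(-574, 420, -882)

i: (-14)·29 - 7·24 = -406 - 168 = -574
j: 7·(-27) - (-21)·29 = -189 - (-609) = 420
k: (-21)·24 - (-14)·(-27) = -504 - 378 = -882
d × e = (-574, 420, -882)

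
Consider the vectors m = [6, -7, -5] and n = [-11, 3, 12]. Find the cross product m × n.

(-69, -17, -59)

i: (-7)·12 - (-5)·3 = -84 - (-15) = -69
j: (-5)·(-11) - 6·12 = 55 - 72 = -17
k: 6·3 - (-7)·(-11) = 18 - 77 = -59
m × n = (-69, -17, -59)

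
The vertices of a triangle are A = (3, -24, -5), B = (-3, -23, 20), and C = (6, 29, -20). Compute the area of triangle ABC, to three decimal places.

688.997

AB = (-6, 1, 25),  AC = (3, 53, -15)
i: 1·(-15) - 25·53 = -15 - 1325 = -1340
j: 25·3 - (-6)·(-15) = 75 - 90 = -15
k: (-6)·53 - 1·3 = -318 - 3 = -321
AB × AC = (-1340, -15, -321)
|AB × AC| = √1898866 ≈ 1377.9935
area = ½ · 1377.9935 ≈ 688.997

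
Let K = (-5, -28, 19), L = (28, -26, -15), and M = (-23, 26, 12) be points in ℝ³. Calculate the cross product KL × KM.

(1822, 843, 1818)

KL = (33, 2, -34)
KM = (-18, 54, -7)
i: 2·(-7) - (-34)·54 = -14 - (-1836) = 1822
j: (-34)·(-18) - 33·(-7) = 612 - (-231) = 843
k: 33·54 - 2·(-18) = 1782 - (-36) = 1818
KL × KM = (1822, 843, 1818)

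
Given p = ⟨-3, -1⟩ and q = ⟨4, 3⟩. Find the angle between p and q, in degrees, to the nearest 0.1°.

161.6

p · q = (-3)·4 + (-1)·3 = -12 - 3 = -15
|p|² = 9 + 1 = 10,  |p| = √10 ≈ 3.162278
|q|² = 16 + 9 = 25,  |q| = √25 ≈ 5.000000
cos θ = -15 / (3.162278 · 5.000000) ≈ -0.94868
θ = arccos(-0.94868) ≈ 161.6°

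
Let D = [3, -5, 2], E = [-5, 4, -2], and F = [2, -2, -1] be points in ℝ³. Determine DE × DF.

DE = (-8, 9, -4)
DF = (-1, 3, -3)
i: 9·(-3) - (-4)·3 = -27 - (-12) = -15
j: (-4)·(-1) - (-8)·(-3) = 4 - 24 = -20
k: (-8)·3 - 9·(-1) = -24 - (-9) = -15
DE × DF = (-15, -20, -15)

(-15, -20, -15)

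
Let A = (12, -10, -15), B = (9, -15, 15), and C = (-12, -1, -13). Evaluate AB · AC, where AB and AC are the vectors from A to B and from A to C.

AB = B − A = (-3, -5, 30)
AC = C − A = (-24, 9, 2)
AB · AC = (-3)·(-24) + (-5)·9 + 30·2 = 72 - 45 + 60 = 87

87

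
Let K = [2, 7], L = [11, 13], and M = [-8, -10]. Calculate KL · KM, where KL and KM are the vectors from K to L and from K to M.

-192

KL = L − K = (9, 6)
KM = M − K = (-10, -17)
KL · KM = 9·(-10) + 6·(-17) = -90 - 102 = -192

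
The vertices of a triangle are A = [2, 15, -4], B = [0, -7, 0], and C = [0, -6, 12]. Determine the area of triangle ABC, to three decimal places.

134.540

AB = (-2, -22, 4),  AC = (-2, -21, 16)
i: (-22)·16 - 4·(-21) = -352 - (-84) = -268
j: 4·(-2) - (-2)·16 = -8 - (-32) = 24
k: (-2)·(-21) - (-22)·(-2) = 42 - 44 = -2
AB × AC = (-268, 24, -2)
|AB × AC| = √72404 ≈ 269.0799
area = ½ · 269.0799 ≈ 134.540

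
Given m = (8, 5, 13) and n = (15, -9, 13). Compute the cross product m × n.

(182, 91, -147)

i: 5·13 - 13·(-9) = 65 - (-117) = 182
j: 13·15 - 8·13 = 195 - 104 = 91
k: 8·(-9) - 5·15 = -72 - 75 = -147
m × n = (182, 91, -147)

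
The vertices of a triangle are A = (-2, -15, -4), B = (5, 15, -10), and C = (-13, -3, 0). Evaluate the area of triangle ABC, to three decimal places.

228.967

AB = (7, 30, -6),  AC = (-11, 12, 4)
i: 30·4 - (-6)·12 = 120 - (-72) = 192
j: (-6)·(-11) - 7·4 = 66 - 28 = 38
k: 7·12 - 30·(-11) = 84 - (-330) = 414
AB × AC = (192, 38, 414)
|AB × AC| = √209704 ≈ 457.9345
area = ½ · 457.9345 ≈ 228.967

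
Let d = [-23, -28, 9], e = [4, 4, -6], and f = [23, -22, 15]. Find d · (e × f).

5580

e × f:
i: 4·15 - (-6)·(-22) = 60 - 132 = -72
j: (-6)·23 - 4·15 = -138 - 60 = -198
k: 4·(-22) - 4·23 = -88 - 92 = -180
e × f = (-72, -198, -180)
d · (e × f) = (-23)·(-72) + (-28)·(-198) + 9·(-180) = 1656 + 5544 - 1620 = 5580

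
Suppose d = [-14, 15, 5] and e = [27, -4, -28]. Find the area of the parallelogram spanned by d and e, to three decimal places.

589.788

i: 15·(-28) - 5·(-4) = -420 - (-20) = -400
j: 5·27 - (-14)·(-28) = 135 - 392 = -257
k: (-14)·(-4) - 15·27 = 56 - 405 = -349
d × e = (-400, -257, -349)
|d × e| = √((-400)² + (-257)² + (-349)²) = √347850 ≈ 589.7881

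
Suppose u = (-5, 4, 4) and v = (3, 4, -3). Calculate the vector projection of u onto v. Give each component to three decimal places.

(-0.971, -1.294, 0.971)

u · v = (-5)·3 + 4·4 + 4·(-3) = -15 + 16 - 12 = -11
|v|² = 9 + 16 + 9 = 34
proj_v u = (-11/34) · (3, 4, -3) ≈ (-0.971, -1.294, 0.971)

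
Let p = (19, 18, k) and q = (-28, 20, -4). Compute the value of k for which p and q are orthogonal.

-43

p · q = 19·(-28) + 18·20 + k·(-4) = -172 - 4k
Set equal to 0: -4k = 172, so k = -43.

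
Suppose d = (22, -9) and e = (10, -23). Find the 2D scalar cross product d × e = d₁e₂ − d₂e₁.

22·(-23) - (-9)·10 = -506 - (-90) = -416

-416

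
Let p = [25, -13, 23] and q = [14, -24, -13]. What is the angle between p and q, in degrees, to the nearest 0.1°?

71.0

p · q = 25·14 + (-13)·(-24) + 23·(-13) = 350 + 312 - 299 = 363
|p|² = 625 + 169 + 529 = 1323,  |p| = √1323 ≈ 36.373067
|q|² = 196 + 576 + 169 = 941,  |q| = √941 ≈ 30.675723
cos θ = 363 / (36.373067 · 30.675723) ≈ 0.32534
θ = arccos(0.32534) ≈ 71.0°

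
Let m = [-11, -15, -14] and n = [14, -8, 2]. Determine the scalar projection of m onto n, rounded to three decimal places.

-3.816

m · n = (-11)·14 + (-15)·(-8) + (-14)·2 = -154 + 120 - 28 = -62
|n| = √(196 + 64 + 4) = √264 ≈ 16.2481
comp_n m = -62 / √264 ≈ -3.816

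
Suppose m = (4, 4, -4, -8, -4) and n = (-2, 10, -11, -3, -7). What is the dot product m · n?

128

m · n = 4·(-2) + 4·10 + (-4)·(-11) + (-8)·(-3) + (-4)·(-7) = -8 + 40 + 44 + 24 + 28 = 128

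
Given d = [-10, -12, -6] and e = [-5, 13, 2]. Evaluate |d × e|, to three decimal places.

i: (-12)·2 - (-6)·13 = -24 - (-78) = 54
j: (-6)·(-5) - (-10)·2 = 30 - (-20) = 50
k: (-10)·13 - (-12)·(-5) = -130 - 60 = -190
d × e = (54, 50, -190)
|d × e| = √(54² + 50² + (-190)²) = √41516 ≈ 203.7548

203.755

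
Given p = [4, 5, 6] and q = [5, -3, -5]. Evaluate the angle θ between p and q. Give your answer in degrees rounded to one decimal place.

p · q = 4·5 + 5·(-3) + 6·(-5) = 20 - 15 - 30 = -25
|p|² = 16 + 25 + 36 = 77,  |p| = √77 ≈ 8.774964
|q|² = 25 + 9 + 25 = 59,  |q| = √59 ≈ 7.681146
cos θ = -25 / (8.774964 · 7.681146) ≈ -0.37091
θ = arccos(-0.37091) ≈ 111.8°

111.8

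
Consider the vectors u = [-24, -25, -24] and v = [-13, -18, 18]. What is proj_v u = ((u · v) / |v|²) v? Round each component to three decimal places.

u · v = (-24)·(-13) + (-25)·(-18) + (-24)·18 = 312 + 450 - 432 = 330
|v|² = 169 + 324 + 324 = 817
proj_v u = (330/817) · (-13, -18, 18) ≈ (-5.251, -7.271, 7.271)

(-5.251, -7.271, 7.271)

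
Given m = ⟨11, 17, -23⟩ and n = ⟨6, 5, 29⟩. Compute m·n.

-516

m · n = 11·6 + 17·5 + (-23)·29 = 66 + 85 - 667 = -516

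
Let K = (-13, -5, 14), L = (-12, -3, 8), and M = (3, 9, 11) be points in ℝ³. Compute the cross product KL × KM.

KL = (1, 2, -6)
KM = (16, 14, -3)
i: 2·(-3) - (-6)·14 = -6 - (-84) = 78
j: (-6)·16 - 1·(-3) = -96 - (-3) = -93
k: 1·14 - 2·16 = 14 - 32 = -18
KL × KM = (78, -93, -18)

(78, -93, -18)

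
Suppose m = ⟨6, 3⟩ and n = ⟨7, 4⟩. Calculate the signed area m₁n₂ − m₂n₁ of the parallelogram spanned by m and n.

6·4 - 3·7 = 24 - 21 = 3

3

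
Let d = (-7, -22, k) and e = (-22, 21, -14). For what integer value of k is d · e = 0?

d · e = (-7)·(-22) + (-22)·21 + k·(-14) = -308 - 14k
Set equal to 0: -14k = 308, so k = -22.

-22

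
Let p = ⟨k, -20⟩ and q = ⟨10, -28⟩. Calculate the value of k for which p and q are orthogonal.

-56

p · q = k·10 + (-20)·(-28) = 560 + 10k
Set equal to 0: 10k = -560, so k = -56.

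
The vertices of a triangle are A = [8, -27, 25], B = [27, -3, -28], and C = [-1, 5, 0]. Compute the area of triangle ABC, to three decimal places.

AB = (19, 24, -53),  AC = (-9, 32, -25)
i: 24·(-25) - (-53)·32 = -600 - (-1696) = 1096
j: (-53)·(-9) - 19·(-25) = 477 - (-475) = 952
k: 19·32 - 24·(-9) = 608 - (-216) = 824
AB × AC = (1096, 952, 824)
|AB × AC| = √2786496 ≈ 1669.2801
area = ½ · 1669.2801 ≈ 834.640

834.640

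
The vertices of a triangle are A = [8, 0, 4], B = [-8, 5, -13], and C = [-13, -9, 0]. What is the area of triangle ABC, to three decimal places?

210.819

AB = (-16, 5, -17),  AC = (-21, -9, -4)
i: 5·(-4) - (-17)·(-9) = -20 - 153 = -173
j: (-17)·(-21) - (-16)·(-4) = 357 - 64 = 293
k: (-16)·(-9) - 5·(-21) = 144 - (-105) = 249
AB × AC = (-173, 293, 249)
|AB × AC| = √177779 ≈ 421.6385
area = ½ · 421.6385 ≈ 210.819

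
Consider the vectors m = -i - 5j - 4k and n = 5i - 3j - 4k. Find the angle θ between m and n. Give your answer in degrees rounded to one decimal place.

55.4

m · n = (-1)·5 + (-5)·(-3) + (-4)·(-4) = -5 + 15 + 16 = 26
|m|² = 1 + 25 + 16 = 42,  |m| = √42 ≈ 6.480741
|n|² = 25 + 9 + 16 = 50,  |n| = √50 ≈ 7.071068
cos θ = 26 / (6.480741 · 7.071068) ≈ 0.56737
θ = arccos(0.56737) ≈ 55.4°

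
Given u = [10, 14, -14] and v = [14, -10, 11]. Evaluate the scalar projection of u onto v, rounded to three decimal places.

-7.541

u · v = 10·14 + 14·(-10) + (-14)·11 = 140 - 140 - 154 = -154
|v| = √(196 + 100 + 121) = √417 ≈ 20.4206
comp_v u = -154 / √417 ≈ -7.541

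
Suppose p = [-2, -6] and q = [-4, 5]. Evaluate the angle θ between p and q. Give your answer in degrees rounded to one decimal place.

p · q = (-2)·(-4) + (-6)·5 = 8 - 30 = -22
|p|² = 4 + 36 = 40,  |p| = √40 ≈ 6.324555
|q|² = 16 + 25 = 41,  |q| = √41 ≈ 6.403124
cos θ = -22 / (6.324555 · 6.403124) ≈ -0.54325
θ = arccos(-0.54325) ≈ 122.9°

122.9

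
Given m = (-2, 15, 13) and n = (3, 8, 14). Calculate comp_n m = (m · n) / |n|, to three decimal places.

m · n = (-2)·3 + 15·8 + 13·14 = -6 + 120 + 182 = 296
|n| = √(9 + 64 + 196) = √269 ≈ 16.4012
comp_n m = 296 / √269 ≈ 18.047

18.047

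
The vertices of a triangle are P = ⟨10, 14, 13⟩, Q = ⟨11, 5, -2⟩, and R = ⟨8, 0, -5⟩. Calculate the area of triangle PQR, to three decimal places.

37.523

PQ = (1, -9, -15),  PR = (-2, -14, -18)
i: (-9)·(-18) - (-15)·(-14) = 162 - 210 = -48
j: (-15)·(-2) - 1·(-18) = 30 - (-18) = 48
k: 1·(-14) - (-9)·(-2) = -14 - 18 = -32
PQ × PR = (-48, 48, -32)
|PQ × PR| = √5632 ≈ 75.0467
area = ½ · 75.0467 ≈ 37.523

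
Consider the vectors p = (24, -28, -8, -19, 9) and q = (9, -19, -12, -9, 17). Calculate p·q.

1168

p · q = 24·9 + (-28)·(-19) + (-8)·(-12) + (-19)·(-9) + 9·17 = 216 + 532 + 96 + 171 + 153 = 1168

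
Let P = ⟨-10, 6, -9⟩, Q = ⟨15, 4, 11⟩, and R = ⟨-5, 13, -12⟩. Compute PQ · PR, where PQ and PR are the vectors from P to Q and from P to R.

51

PQ = Q − P = (25, -2, 20)
PR = R − P = (5, 7, -3)
PQ · PR = 25·5 + (-2)·7 + 20·(-3) = 125 - 14 - 60 = 51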